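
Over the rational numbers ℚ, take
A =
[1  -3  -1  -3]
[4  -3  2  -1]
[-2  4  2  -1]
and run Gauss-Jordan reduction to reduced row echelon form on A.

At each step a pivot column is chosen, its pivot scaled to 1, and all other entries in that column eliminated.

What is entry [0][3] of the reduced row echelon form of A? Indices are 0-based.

M[0][3] = 49/12

[1] R0 /= 1  ⇒  (1, -3, -1, -3)
     R1 -= 4·R0  ⇒  (0, 9, 6, 11)
     R2 -= -2·R0  ⇒  (0, -2, 0, -7)
[2] R1 /= 9  ⇒  (0, 1, 2/3, 11/9)
     R0 -= -3·R1  ⇒  (1, 0, 1, 2/3)
     R2 -= -2·R1  ⇒  (0, 0, 4/3, -41/9)
[3] R2 /= 4/3  ⇒  (0, 0, 1, -41/12)
     R0 -= 1·R2  ⇒  (1, 0, 0, 49/12)
     R1 -= 2/3·R2  ⇒  (0, 1, 0, 7/2)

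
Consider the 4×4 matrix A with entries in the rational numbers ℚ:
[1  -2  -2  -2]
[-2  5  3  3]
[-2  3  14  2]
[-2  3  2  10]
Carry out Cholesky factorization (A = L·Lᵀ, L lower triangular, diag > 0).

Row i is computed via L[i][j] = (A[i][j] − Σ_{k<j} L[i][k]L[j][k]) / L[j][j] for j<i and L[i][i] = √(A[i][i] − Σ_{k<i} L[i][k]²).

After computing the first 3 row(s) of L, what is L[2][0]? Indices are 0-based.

L[2][0] = -2

Step 1: L[0][0] = √(1) = 1.
  L[1][0] = (-2) / L[0][0] = -2.
Step 2: L[1][1] = √(1) = 1.
  L[2][0] = (-2) / L[0][0] = -2.
  L[2][1] = (-1) / L[1][1] = -1.
Step 3: L[2][2] = √(9) = 3.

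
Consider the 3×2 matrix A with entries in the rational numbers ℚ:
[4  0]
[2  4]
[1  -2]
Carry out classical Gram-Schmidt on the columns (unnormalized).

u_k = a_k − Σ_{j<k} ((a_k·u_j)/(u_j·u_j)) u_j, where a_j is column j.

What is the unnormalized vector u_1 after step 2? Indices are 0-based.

u_1 = (-8/7, 24/7, -16/7)

Step 1: u_0 = a_0 = (4, 2, 1).
Step 2: u_1 = a_1 − (2/7)·u_0 = (-8/7, 24/7, -16/7).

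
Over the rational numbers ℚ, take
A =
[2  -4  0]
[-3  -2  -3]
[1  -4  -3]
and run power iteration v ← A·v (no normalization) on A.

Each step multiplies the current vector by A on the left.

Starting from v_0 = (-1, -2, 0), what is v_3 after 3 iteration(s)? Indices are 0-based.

v_0 = (-1, -2, 0).
v_1 = A·v_0 = (6, 7, 7).
v_2 = A·v_1 = (-16, -53, -43).
v_3 = A·v_2 = (180, 283, 325).

v_3 = (180, 283, 325)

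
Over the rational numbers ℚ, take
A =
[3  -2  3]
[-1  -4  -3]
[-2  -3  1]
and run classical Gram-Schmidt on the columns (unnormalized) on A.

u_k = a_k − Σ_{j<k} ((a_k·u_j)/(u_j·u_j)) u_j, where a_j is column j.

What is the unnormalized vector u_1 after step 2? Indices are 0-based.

Step 1: u_0 = a_0 = (3, -1, -2).
Step 2: u_1 = a_1 − (2/7)·u_0 = (-20/7, -26/7, -17/7).

u_1 = (-20/7, -26/7, -17/7)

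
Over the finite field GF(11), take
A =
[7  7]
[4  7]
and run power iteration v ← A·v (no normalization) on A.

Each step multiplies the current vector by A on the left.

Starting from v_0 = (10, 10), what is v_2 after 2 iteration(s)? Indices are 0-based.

v_0 = (10, 10).
v_1 = A·v_0 = (8, 0).
v_2 = A·v_1 = (1, 10).

v_2 = (1, 10)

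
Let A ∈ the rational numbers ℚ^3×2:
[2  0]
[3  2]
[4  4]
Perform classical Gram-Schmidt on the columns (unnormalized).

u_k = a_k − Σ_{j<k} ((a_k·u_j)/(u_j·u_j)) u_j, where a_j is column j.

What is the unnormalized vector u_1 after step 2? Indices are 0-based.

Step 1: u_0 = a_0 = (2, 3, 4).
Step 2: u_1 = a_1 − (22/29)·u_0 = (-44/29, -8/29, 28/29).

u_1 = (-44/29, -8/29, 28/29)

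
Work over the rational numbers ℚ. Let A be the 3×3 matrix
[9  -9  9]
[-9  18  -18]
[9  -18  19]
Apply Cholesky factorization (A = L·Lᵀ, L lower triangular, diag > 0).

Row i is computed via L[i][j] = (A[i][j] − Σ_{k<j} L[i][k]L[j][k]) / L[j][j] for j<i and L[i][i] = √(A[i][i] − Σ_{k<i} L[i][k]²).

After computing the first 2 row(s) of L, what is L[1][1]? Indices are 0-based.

L[1][1] = 3

Step 1: L[0][0] = √(9) = 3.
  L[1][0] = (-9) / L[0][0] = -3.
Step 2: L[1][1] = √(9) = 3.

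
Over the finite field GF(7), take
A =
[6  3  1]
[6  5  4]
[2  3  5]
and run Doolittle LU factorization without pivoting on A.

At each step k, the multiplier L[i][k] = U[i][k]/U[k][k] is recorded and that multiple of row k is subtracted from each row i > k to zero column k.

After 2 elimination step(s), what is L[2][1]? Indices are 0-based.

L[2][1] = 1

[col 0] pivot 6
  R1 -= 1*R0 → (0, 2, 3)  (L[1][0] := 1)
  R2 -= 5*R0 → (0, 2, 0)  (L[2][0] := 5)
[col 1] pivot 2
  R2 -= 1*R1 → (0, 0, 4)  (L[2][1] := 1)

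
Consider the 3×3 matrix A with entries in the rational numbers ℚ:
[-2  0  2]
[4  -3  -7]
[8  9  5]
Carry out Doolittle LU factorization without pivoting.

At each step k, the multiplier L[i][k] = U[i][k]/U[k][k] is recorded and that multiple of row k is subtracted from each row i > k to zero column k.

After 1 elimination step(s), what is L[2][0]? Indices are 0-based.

[col 0] pivot -2
  R1 -= -2*R0 → (0, -3, -3)  (L[1][0] := -2)
  R2 -= -4*R0 → (0, 9, 13)  (L[2][0] := -4)

L[2][0] = -4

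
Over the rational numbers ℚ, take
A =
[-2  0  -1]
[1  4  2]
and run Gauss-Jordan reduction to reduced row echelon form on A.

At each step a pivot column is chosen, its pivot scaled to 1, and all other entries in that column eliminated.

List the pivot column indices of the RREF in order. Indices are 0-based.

pivot columns: 0, 1

step 1: normalize row 0 (÷-2) = (1, 0, 1/2)
  row 1: subtract 1×row0 = (0, 4, 3/2)
step 2: normalize row 1 (÷4) = (0, 1, 3/8)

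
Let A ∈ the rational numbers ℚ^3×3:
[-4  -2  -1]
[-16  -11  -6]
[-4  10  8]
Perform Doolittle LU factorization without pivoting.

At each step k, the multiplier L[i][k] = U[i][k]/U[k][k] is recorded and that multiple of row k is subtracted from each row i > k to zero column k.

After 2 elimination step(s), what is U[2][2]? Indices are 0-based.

[col 0] pivot -4
  R1 -= 4*R0 → (0, -3, -2)  (L[1][0] := 4)
  R2 -= 1*R0 → (0, 12, 9)  (L[2][0] := 1)
[col 1] pivot -3
  R2 -= -4*R1 → (0, 0, 1)  (L[2][1] := -4)

U[2][2] = 1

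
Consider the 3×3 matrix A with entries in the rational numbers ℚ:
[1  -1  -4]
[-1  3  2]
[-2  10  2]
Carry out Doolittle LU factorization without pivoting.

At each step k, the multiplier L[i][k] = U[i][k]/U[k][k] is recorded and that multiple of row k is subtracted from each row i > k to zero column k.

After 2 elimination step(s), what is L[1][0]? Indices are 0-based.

L[1][0] = -1

[col 0] pivot 1
  R1 -= -1*R0 → (0, 2, -2)  (L[1][0] := -1)
  R2 -= -2*R0 → (0, 8, -6)  (L[2][0] := -2)
[col 1] pivot 2
  R2 -= 4*R1 → (0, 0, 2)  (L[2][1] := 4)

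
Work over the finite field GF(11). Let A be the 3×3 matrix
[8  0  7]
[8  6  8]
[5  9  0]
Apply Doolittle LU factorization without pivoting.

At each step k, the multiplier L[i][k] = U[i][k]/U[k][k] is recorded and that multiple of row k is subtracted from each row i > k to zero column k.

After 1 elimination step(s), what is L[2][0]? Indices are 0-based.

Step 1: pivot at (0,0) is 8.
  row1 ← row1 − (1)·row0  ⇒  L[1][0]=1, U row1=(0, 6, 1)
  row2 ← row2 − (2)·row0  ⇒  L[2][0]=2, U row2=(0, 9, 8)

L[2][0] = 2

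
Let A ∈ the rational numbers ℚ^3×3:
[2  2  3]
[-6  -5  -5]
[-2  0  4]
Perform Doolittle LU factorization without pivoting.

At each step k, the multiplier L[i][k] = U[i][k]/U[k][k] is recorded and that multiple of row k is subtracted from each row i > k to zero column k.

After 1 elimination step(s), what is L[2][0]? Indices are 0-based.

Step 1: pivot at (0,0) is 2.
  row1 ← row1 − (-3)·row0  ⇒  L[1][0]=-3, U row1=(0, 1, 4)
  row2 ← row2 − (-1)·row0  ⇒  L[2][0]=-1, U row2=(0, 2, 7)

L[2][0] = -1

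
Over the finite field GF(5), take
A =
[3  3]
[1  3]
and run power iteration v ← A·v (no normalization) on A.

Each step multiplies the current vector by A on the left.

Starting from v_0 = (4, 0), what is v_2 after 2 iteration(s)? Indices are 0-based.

v_0 = (4, 0).
v_1 = A·v_0 = (2, 4).
v_2 = A·v_1 = (3, 4).

v_2 = (3, 4)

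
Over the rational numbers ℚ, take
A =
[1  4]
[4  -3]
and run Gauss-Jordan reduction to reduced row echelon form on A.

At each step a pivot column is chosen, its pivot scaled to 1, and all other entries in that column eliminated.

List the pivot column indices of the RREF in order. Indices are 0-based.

[1] R0 /= 1  ⇒  (1, 4)
     R1 -= 4·R0  ⇒  (0, -19)
[2] R1 /= -19  ⇒  (0, 1)
     R0 -= 4·R1  ⇒  (1, 0)

pivot columns: 0, 1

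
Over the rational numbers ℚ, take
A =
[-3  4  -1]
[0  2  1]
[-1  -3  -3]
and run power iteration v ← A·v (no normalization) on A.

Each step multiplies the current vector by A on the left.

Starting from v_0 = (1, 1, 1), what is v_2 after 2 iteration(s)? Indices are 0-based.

v_0 = (1, 1, 1).
v_1 = A·v_0 = (0, 3, -7).
v_2 = A·v_1 = (19, -1, 12).

v_2 = (19, -1, 12)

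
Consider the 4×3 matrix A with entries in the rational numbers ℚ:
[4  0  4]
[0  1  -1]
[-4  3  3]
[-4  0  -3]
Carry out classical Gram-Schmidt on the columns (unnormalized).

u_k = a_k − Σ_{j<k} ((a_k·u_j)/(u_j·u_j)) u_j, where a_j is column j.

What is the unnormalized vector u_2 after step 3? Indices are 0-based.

u_2 = (20/21, -19/7, 19/21, 1/21)

Step 1: u_0 = a_0 = (4, 0, -4, -4).
Step 2: u_1 = a_1 − (-1/4)·u_0 = (1, 1, 2, -1).
Step 3: u_2 = a_2 − (1/3)·u_0 − (12/7)·u_1 = (20/21, -19/7, 19/21, 1/21).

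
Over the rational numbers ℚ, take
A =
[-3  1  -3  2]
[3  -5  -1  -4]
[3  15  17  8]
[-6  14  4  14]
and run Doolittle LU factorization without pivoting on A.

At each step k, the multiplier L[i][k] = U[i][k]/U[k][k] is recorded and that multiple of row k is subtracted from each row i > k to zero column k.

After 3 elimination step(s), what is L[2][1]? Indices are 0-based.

k=0: U[0][0]=-3
  eliminate (1,0): mult=-1, new row 1: (0, -4, -4, -2); set L[1][0]=-1
  eliminate (2,0): mult=-1, new row 2: (0, 16, 14, 10); set L[2][0]=-1
  eliminate (3,0): mult=2, new row 3: (0, 12, 10, 10); set L[3][0]=2
k=1: U[1][1]=-4
  eliminate (2,1): mult=-4, new row 2: (0, 0, -2, 2); set L[2][1]=-4
  eliminate (3,1): mult=-3, new row 3: (0, 0, -2, 4); set L[3][1]=-3
k=2: U[2][2]=-2
  eliminate (3,2): mult=1, new row 3: (0, 0, 0, 2); set L[3][2]=1

L[2][1] = -4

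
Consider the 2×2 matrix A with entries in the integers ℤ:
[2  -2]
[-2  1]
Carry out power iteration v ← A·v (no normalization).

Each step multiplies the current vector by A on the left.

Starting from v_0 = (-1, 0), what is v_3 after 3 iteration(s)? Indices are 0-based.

v_0 = (-1, 0).
v_1 = A·v_0 = (-2, 2).
v_2 = A·v_1 = (-8, 6).
v_3 = A·v_2 = (-28, 22).

v_3 = (-28, 22)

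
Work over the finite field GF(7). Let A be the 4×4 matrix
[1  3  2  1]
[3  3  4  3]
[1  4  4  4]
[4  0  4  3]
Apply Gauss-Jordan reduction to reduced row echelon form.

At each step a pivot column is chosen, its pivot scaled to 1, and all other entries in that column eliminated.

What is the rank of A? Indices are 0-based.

[1] R0 /= 1  ⇒  (1, 3, 2, 1)
     R1 -= 3·R0  ⇒  (0, 1, 5, 0)
     R2 -= 1·R0  ⇒  (0, 1, 2, 3)
     R3 -= 4·R0  ⇒  (0, 2, 3, 6)
[2] R1 /= 1  ⇒  (0, 1, 5, 0)
     R0 -= 3·R1  ⇒  (1, 0, 1, 1)
     R2 -= 1·R1  ⇒  (0, 0, 4, 3)
     R3 -= 2·R1  ⇒  (0, 0, 0, 6)
[3] R2 /= 4  ⇒  (0, 0, 1, 6)
     R0 -= 1·R2  ⇒  (1, 0, 0, 2)
     R1 -= 5·R2  ⇒  (0, 1, 0, 5)
[4] R3 /= 6  ⇒  (0, 0, 0, 1)
     R0 -= 2·R3  ⇒  (1, 0, 0, 0)
     R1 -= 5·R3  ⇒  (0, 1, 0, 0)
     R2 -= 6·R3  ⇒  (0, 0, 1, 0)

rank = 4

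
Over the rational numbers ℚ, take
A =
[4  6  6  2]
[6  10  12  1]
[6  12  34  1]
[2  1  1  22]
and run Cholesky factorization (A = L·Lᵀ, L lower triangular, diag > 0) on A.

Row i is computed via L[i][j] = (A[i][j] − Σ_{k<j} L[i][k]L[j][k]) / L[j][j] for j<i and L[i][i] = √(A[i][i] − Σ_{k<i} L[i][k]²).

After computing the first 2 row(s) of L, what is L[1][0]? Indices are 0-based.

Step 1: L[0][0] = √(4) = 2.
  L[1][0] = (6) / L[0][0] = 3.
Step 2: L[1][1] = √(1) = 1.

L[1][0] = 3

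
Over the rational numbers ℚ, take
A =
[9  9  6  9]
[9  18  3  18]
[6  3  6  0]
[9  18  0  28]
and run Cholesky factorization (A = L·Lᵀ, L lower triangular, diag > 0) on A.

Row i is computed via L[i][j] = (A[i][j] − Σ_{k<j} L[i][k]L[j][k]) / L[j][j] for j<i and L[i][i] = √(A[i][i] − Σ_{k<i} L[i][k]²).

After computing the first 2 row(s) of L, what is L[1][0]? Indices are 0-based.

Step 1: L[0][0] = √(9) = 3.
  L[1][0] = (9) / L[0][0] = 3.
Step 2: L[1][1] = √(9) = 3.

L[1][0] = 3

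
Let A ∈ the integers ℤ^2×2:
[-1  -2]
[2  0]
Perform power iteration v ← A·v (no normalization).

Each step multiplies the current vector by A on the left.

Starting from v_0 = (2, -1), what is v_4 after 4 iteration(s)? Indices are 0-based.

v_4 = (24, 16)

v_0 = (2, -1).
v_1 = A·v_0 = (0, 4).
v_2 = A·v_1 = (-8, 0).
v_3 = A·v_2 = (8, -16).
v_4 = A·v_3 = (24, 16).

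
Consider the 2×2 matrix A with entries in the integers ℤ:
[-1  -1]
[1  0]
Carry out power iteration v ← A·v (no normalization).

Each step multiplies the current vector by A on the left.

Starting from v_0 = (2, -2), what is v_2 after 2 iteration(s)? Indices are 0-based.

v_0 = (2, -2).
v_1 = A·v_0 = (0, 2).
v_2 = A·v_1 = (-2, 0).

v_2 = (-2, 0)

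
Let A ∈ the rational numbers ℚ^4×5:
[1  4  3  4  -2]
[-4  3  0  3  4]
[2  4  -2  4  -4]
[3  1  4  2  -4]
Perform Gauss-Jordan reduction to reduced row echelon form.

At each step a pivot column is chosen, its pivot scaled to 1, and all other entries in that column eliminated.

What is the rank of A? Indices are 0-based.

rank = 4

step 1: normalize row 0 (÷1) = (1, 4, 3, 4, -2)
  row 1: subtract -4×row0 = (0, 19, 12, 19, -4)
  row 2: subtract 2×row0 = (0, -4, -8, -4, 0)
  row 3: subtract 3×row0 = (0, -11, -5, -10, 2)
step 2: normalize row 1 (÷19) = (0, 1, 12/19, 1, -4/19)
  row 0: subtract 4×row1 = (1, 0, 9/19, 0, -22/19)
  row 2: subtract -4×row1 = (0, 0, -104/19, 0, -16/19)
  row 3: subtract -11×row1 = (0, 0, 37/19, 1, -6/19)
step 3: normalize row 2 (÷-104/19) = (0, 0, 1, 0, 2/13)
  row 0: subtract 9/19×row2 = (1, 0, 0, 0, -16/13)
  row 1: subtract 12/19×row2 = (0, 1, 0, 1, -4/13)
  row 3: subtract 37/19×row2 = (0, 0, 0, 1, -8/13)
step 4: normalize row 3 (÷1) = (0, 0, 0, 1, -8/13)
  row 1: subtract 1×row3 = (0, 1, 0, 0, 4/13)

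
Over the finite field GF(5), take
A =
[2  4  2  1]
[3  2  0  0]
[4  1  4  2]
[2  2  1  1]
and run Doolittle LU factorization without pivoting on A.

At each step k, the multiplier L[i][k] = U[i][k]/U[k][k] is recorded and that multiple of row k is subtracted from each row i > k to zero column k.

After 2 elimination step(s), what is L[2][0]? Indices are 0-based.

k=0: U[0][0]=2
  eliminate (1,0): mult=4, new row 1: (0, 1, 2, 1); set L[1][0]=4
  eliminate (2,0): mult=2, new row 2: (0, 3, 0, 0); set L[2][0]=2
  eliminate (3,0): mult=1, new row 3: (0, 3, 4, 0); set L[3][0]=1
k=1: U[1][1]=1
  eliminate (2,1): mult=3, new row 2: (0, 0, 4, 2); set L[2][1]=3
  eliminate (3,1): mult=3, new row 3: (0, 0, 3, 2); set L[3][1]=3

L[2][0] = 2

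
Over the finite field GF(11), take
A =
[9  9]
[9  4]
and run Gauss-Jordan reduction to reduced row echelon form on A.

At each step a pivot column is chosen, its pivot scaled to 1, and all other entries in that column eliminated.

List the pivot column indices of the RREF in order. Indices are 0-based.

step 1: normalize row 0 (÷9) = (1, 1)
  row 1: subtract 9×row0 = (0, 6)
step 2: normalize row 1 (÷6) = (0, 1)
  row 0: subtract 1×row1 = (1, 0)

pivot columns: 0, 1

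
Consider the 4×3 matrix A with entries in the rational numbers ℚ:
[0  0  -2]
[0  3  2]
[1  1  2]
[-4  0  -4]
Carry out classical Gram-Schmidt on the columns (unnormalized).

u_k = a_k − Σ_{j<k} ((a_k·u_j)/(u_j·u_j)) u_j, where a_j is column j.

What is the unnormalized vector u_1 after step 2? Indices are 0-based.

Step 1: u_0 = a_0 = (0, 0, 1, -4).
Step 2: u_1 = a_1 − (1/17)·u_0 = (0, 3, 16/17, 4/17).

u_1 = (0, 3, 16/17, 4/17)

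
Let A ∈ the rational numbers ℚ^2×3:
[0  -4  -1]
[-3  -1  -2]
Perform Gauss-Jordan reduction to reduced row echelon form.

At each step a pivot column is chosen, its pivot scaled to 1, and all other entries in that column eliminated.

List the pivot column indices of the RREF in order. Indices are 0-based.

pivot(0,0): swap R0↔R1
pivot(0,0)=-3: scale R0 → (1, 1/3, 2/3)
pivot(1,1)=-4: scale R1 → (0, 1, 1/4)
  clear (0,1): R0 −= (1/3)R1 → (1, 0, 7/12)

pivot columns: 0, 1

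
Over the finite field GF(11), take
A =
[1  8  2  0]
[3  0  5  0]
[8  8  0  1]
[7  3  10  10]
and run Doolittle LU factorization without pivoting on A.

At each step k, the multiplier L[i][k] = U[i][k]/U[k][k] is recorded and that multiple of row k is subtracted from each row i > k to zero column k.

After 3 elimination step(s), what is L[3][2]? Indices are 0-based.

Step 1: pivot at (0,0) is 1.
  row1 ← row1 − (3)·row0  ⇒  L[1][0]=3, U row1=(0, 9, 10, 0)
  row2 ← row2 − (8)·row0  ⇒  L[2][0]=8, U row2=(0, 10, 6, 1)
  row3 ← row3 − (7)·row0  ⇒  L[3][0]=7, U row3=(0, 2, 7, 10)
Step 2: pivot at (1,1) is 9.
  row2 ← row2 − (6)·row1  ⇒  L[2][1]=6, U row2=(0, 0, 1, 1)
  row3 ← row3 − (10)·row1  ⇒  L[3][1]=10, U row3=(0, 0, 6, 10)
Step 3: pivot at (2,2) is 1.
  row3 ← row3 − (6)·row2  ⇒  L[3][2]=6, U row3=(0, 0, 0, 4)

L[3][2] = 6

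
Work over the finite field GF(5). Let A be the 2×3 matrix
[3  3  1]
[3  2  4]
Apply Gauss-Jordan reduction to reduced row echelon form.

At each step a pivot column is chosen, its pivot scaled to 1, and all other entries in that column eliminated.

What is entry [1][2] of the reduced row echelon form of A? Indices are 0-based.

M[1][2] = 2

pivot(0,0)=3: scale R0 → (1, 1, 2)
  clear (1,0): R1 −= (3)R0 → (0, 4, 3)
pivot(1,1)=4: scale R1 → (0, 1, 2)
  clear (0,1): R0 −= (1)R1 → (1, 0, 0)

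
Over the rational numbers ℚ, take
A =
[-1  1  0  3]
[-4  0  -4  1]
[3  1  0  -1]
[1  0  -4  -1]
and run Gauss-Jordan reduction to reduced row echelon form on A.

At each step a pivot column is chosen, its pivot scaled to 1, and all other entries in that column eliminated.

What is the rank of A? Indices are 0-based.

rank = 4

step 1: normalize row 0 (÷-1) = (1, -1, 0, -3)
  row 1: subtract -4×row0 = (0, -4, -4, -11)
  row 2: subtract 3×row0 = (0, 4, 0, 8)
  row 3: subtract 1×row0 = (0, 1, -4, 2)
step 2: normalize row 1 (÷-4) = (0, 1, 1, 11/4)
  row 0: subtract -1×row1 = (1, 0, 1, -1/4)
  row 2: subtract 4×row1 = (0, 0, -4, -3)
  row 3: subtract 1×row1 = (0, 0, -5, -3/4)
step 3: normalize row 2 (÷-4) = (0, 0, 1, 3/4)
  row 0: subtract 1×row2 = (1, 0, 0, -1)
  row 1: subtract 1×row2 = (0, 1, 0, 2)
  row 3: subtract -5×row2 = (0, 0, 0, 3)
step 4: normalize row 3 (÷3) = (0, 0, 0, 1)
  row 0: subtract -1×row3 = (1, 0, 0, 0)
  row 1: subtract 2×row3 = (0, 1, 0, 0)
  row 2: subtract 3/4×row3 = (0, 0, 1, 0)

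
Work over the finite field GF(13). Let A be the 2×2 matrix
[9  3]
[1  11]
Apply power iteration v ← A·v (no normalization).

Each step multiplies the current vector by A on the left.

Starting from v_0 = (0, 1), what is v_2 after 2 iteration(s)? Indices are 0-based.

v_2 = (8, 7)

v_0 = (0, 1).
v_1 = A·v_0 = (3, 11).
v_2 = A·v_1 = (8, 7).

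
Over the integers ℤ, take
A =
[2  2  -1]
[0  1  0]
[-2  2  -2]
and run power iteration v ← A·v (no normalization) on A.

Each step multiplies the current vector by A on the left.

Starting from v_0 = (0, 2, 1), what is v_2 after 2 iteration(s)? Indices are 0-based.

v_2 = (8, 2, -6)

v_0 = (0, 2, 1).
v_1 = A·v_0 = (3, 2, 2).
v_2 = A·v_1 = (8, 2, -6).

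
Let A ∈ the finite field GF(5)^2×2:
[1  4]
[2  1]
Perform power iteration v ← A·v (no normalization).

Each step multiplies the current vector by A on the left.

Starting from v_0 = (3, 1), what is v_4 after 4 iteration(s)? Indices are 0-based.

v_0 = (3, 1).
v_1 = A·v_0 = (2, 2).
v_2 = A·v_1 = (0, 1).
v_3 = A·v_2 = (4, 1).
v_4 = A·v_3 = (3, 4).

v_4 = (3, 4)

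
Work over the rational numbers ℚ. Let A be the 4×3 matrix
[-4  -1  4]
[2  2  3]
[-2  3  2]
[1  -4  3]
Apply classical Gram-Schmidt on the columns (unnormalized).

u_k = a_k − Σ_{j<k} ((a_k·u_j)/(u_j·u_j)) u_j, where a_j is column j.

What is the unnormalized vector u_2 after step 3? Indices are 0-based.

Step 1: u_0 = a_0 = (-4, 2, -2, 1).
Step 2: u_1 = a_1 − (-2/25)·u_0 = (-33/25, 54/25, 71/25, -98/25).
Step 3: u_2 = a_2 − (-11/25)·u_0 − (-61/373)·u_1 = (755/373, 1579/373, 591/373, 1044/373).

u_2 = (755/373, 1579/373, 591/373, 1044/373)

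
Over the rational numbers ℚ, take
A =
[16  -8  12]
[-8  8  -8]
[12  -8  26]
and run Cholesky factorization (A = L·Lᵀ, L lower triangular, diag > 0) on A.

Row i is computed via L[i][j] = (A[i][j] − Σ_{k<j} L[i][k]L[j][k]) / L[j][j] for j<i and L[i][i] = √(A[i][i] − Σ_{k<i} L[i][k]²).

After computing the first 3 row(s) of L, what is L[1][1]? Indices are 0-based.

Step 1: L[0][0] = √(16) = 4.
  L[1][0] = (-8) / L[0][0] = -2.
Step 2: L[1][1] = √(4) = 2.
  L[2][0] = (12) / L[0][0] = 3.
  L[2][1] = (-2) / L[1][1] = -1.
Step 3: L[2][2] = √(16) = 4.

L[1][1] = 2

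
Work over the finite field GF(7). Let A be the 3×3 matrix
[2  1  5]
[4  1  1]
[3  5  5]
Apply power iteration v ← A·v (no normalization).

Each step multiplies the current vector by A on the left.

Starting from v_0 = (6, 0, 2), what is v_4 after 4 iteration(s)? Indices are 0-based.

v_0 = (6, 0, 2).
v_1 = A·v_0 = (1, 5, 0).
v_2 = A·v_1 = (0, 2, 0).
v_3 = A·v_2 = (2, 2, 3).
v_4 = A·v_3 = (0, 6, 3).

v_4 = (0, 6, 3)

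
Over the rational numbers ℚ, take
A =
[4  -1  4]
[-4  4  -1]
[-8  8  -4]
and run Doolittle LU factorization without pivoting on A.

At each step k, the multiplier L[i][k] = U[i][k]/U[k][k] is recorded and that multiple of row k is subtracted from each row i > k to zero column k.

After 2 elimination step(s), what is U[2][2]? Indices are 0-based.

[col 0] pivot 4
  R1 -= -1*R0 → (0, 3, 3)  (L[1][0] := -1)
  R2 -= -2*R0 → (0, 6, 4)  (L[2][0] := -2)
[col 1] pivot 3
  R2 -= 2*R1 → (0, 0, -2)  (L[2][1] := 2)

U[2][2] = -2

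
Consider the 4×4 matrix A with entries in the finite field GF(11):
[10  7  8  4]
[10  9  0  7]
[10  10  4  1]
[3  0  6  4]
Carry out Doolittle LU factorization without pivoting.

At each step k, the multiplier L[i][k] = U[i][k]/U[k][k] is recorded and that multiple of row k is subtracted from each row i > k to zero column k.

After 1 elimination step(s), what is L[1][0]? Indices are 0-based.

L[1][0] = 1

k=0: U[0][0]=10
  eliminate (1,0): mult=1, new row 1: (0, 2, 3, 3); set L[1][0]=1
  eliminate (2,0): mult=1, new row 2: (0, 3, 7, 8); set L[2][0]=1
  eliminate (3,0): mult=8, new row 3: (0, 10, 8, 5); set L[3][0]=8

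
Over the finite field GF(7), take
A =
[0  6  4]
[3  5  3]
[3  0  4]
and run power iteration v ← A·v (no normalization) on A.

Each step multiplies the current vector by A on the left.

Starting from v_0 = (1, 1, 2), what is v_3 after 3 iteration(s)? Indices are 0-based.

v_0 = (1, 1, 2).
v_1 = A·v_0 = (0, 0, 4).
v_2 = A·v_1 = (2, 5, 2).
v_3 = A·v_2 = (3, 2, 0).

v_3 = (3, 2, 0)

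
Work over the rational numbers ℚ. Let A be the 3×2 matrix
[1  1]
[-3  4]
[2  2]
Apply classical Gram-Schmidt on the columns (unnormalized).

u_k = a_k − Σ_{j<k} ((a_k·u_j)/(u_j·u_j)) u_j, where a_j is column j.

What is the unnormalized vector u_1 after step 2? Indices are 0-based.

u_1 = (3/2, 5/2, 3)

Step 1: u_0 = a_0 = (1, -3, 2).
Step 2: u_1 = a_1 − (-1/2)·u_0 = (3/2, 5/2, 3).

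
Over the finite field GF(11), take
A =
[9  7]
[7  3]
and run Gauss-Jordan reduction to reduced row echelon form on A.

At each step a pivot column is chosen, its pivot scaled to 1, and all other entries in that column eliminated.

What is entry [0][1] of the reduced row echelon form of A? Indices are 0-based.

M[0][1] = 2

pivot(0,0)=9: scale R0 → (1, 2)
  clear (1,0): R1 −= (7)R0 → (0, 0)
col 1: no nonzero at/below row 1; advance.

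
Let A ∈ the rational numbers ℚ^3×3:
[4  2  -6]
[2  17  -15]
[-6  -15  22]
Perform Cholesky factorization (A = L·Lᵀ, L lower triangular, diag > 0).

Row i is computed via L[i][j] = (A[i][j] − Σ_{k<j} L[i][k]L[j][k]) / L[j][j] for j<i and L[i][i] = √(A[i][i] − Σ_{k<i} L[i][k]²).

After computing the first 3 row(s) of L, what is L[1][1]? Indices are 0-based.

L[1][1] = 4

Step 1: L[0][0] = √(4) = 2.
  L[1][0] = (2) / L[0][0] = 1.
Step 2: L[1][1] = √(16) = 4.
  L[2][0] = (-6) / L[0][0] = -3.
  L[2][1] = (-12) / L[1][1] = -3.
Step 3: L[2][2] = √(4) = 2.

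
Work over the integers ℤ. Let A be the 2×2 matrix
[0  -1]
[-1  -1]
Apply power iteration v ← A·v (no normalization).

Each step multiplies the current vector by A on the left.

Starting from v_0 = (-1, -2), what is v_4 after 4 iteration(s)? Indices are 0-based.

v_0 = (-1, -2).
v_1 = A·v_0 = (2, 3).
v_2 = A·v_1 = (-3, -5).
v_3 = A·v_2 = (5, 8).
v_4 = A·v_3 = (-8, -13).

v_4 = (-8, -13)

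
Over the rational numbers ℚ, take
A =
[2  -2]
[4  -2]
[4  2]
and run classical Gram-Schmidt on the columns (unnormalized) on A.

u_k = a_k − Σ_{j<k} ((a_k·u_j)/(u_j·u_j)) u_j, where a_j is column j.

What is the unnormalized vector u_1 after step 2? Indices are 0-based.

Step 1: u_0 = a_0 = (2, 4, 4).
Step 2: u_1 = a_1 − (-1/9)·u_0 = (-16/9, -14/9, 22/9).

u_1 = (-16/9, -14/9, 22/9)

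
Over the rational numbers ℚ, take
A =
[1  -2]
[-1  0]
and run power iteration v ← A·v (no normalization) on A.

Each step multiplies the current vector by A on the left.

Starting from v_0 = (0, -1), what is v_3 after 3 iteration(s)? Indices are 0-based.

v_3 = (6, -2)

v_0 = (0, -1).
v_1 = A·v_0 = (2, 0).
v_2 = A·v_1 = (2, -2).
v_3 = A·v_2 = (6, -2).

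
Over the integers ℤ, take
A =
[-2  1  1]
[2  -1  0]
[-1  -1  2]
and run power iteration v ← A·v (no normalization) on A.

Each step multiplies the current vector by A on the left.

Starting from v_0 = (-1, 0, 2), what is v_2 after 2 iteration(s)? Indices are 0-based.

v_0 = (-1, 0, 2).
v_1 = A·v_0 = (4, -2, 5).
v_2 = A·v_1 = (-5, 10, 8).

v_2 = (-5, 10, 8)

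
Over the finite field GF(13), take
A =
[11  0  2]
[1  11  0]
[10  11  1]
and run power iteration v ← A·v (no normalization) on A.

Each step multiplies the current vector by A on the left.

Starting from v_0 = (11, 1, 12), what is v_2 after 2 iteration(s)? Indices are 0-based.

v_0 = (11, 1, 12).
v_1 = A·v_0 = (2, 9, 3).
v_2 = A·v_1 = (2, 10, 5).

v_2 = (2, 10, 5)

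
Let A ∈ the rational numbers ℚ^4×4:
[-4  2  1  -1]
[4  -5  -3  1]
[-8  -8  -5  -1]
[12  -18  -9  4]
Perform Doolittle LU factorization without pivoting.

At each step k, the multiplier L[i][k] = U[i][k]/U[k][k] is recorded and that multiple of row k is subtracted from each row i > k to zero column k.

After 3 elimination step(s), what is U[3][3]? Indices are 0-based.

k=0: U[0][0]=-4
  eliminate (1,0): mult=-1, new row 1: (0, -3, -2, 0); set L[1][0]=-1
  eliminate (2,0): mult=2, new row 2: (0, -12, -7, 1); set L[2][0]=2
  eliminate (3,0): mult=-3, new row 3: (0, -12, -6, 1); set L[3][0]=-3
k=1: U[1][1]=-3
  eliminate (2,1): mult=4, new row 2: (0, 0, 1, 1); set L[2][1]=4
  eliminate (3,1): mult=4, new row 3: (0, 0, 2, 1); set L[3][1]=4
k=2: U[2][2]=1
  eliminate (3,2): mult=2, new row 3: (0, 0, 0, -1); set L[3][2]=2

U[3][3] = -1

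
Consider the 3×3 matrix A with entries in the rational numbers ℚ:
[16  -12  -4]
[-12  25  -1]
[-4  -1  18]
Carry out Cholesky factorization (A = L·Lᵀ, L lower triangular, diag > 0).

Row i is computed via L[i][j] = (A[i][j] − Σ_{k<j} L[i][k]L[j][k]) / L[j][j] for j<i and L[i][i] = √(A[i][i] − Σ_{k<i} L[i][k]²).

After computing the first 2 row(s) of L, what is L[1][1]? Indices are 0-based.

Step 1: L[0][0] = √(16) = 4.
  L[1][0] = (-12) / L[0][0] = -3.
Step 2: L[1][1] = √(16) = 4.

L[1][1] = 4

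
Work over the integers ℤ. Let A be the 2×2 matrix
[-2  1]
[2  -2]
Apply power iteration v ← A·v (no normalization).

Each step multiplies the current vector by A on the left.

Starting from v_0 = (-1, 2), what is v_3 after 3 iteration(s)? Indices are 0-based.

v_0 = (-1, 2).
v_1 = A·v_0 = (4, -6).
v_2 = A·v_1 = (-14, 20).
v_3 = A·v_2 = (48, -68).

v_3 = (48, -68)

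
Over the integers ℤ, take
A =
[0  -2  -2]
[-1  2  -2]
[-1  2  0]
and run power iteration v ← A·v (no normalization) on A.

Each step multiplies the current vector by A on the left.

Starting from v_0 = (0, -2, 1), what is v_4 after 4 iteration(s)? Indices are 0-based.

v_4 = (72, 16, -48)

v_0 = (0, -2, 1).
v_1 = A·v_0 = (2, -6, -4).
v_2 = A·v_1 = (20, -6, -14).
v_3 = A·v_2 = (40, -4, -32).
v_4 = A·v_3 = (72, 16, -48).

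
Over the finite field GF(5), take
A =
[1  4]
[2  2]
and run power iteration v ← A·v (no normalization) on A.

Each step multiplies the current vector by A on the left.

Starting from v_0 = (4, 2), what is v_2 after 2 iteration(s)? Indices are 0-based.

v_0 = (4, 2).
v_1 = A·v_0 = (2, 2).
v_2 = A·v_1 = (0, 3).

v_2 = (0, 3)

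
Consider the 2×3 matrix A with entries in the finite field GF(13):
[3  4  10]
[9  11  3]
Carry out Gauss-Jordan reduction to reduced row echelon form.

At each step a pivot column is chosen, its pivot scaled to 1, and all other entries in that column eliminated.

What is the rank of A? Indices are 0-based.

rank = 2

pivot(0,0)=3: scale R0 → (1, 10, 12)
  clear (1,0): R1 −= (9)R0 → (0, 12, 12)
pivot(1,1)=12: scale R1 → (0, 1, 1)
  clear (0,1): R0 −= (10)R1 → (1, 0, 2)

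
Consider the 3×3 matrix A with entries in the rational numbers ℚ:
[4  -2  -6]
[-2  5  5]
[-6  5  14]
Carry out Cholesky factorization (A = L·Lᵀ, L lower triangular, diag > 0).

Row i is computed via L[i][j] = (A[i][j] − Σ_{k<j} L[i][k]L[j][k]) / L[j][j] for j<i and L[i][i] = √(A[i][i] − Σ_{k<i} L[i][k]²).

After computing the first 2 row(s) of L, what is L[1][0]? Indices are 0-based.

L[1][0] = -1

Step 1: L[0][0] = √(4) = 2.
  L[1][0] = (-2) / L[0][0] = -1.
Step 2: L[1][1] = √(4) = 2.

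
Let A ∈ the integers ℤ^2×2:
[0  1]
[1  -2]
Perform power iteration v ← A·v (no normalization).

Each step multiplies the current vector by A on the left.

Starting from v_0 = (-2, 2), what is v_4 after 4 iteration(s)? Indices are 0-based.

v_0 = (-2, 2).
v_1 = A·v_0 = (2, -6).
v_2 = A·v_1 = (-6, 14).
v_3 = A·v_2 = (14, -34).
v_4 = A·v_3 = (-34, 82).

v_4 = (-34, 82)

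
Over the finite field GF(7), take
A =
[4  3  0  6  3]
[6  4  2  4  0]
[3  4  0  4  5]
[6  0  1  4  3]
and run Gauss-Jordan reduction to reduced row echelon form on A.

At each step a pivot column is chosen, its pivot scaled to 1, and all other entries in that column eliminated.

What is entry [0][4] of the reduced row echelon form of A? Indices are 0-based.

pivot(0,0)=4: scale R0 → (1, 6, 0, 5, 6)
  clear (1,0): R1 −= (6)R0 → (0, 3, 2, 2, 6)
  clear (2,0): R2 −= (3)R0 → (0, 0, 0, 3, 1)
  clear (3,0): R3 −= (6)R0 → (0, 6, 1, 2, 2)
pivot(1,1)=3: scale R1 → (0, 1, 3, 3, 2)
  clear (0,1): R0 −= (6)R1 → (1, 0, 3, 1, 1)
  clear (3,1): R3 −= (6)R1 → (0, 0, 4, 5, 4)
pivot(2,2): swap R2↔R3
pivot(2,2)=4: scale R2 → (0, 0, 1, 3, 1)
  clear (0,2): R0 −= (3)R2 → (1, 0, 0, 6, 5)
  clear (1,2): R1 −= (3)R2 → (0, 1, 0, 1, 6)
pivot(3,3)=3: scale R3 → (0, 0, 0, 1, 5)
  clear (0,3): R0 −= (6)R3 → (1, 0, 0, 0, 3)
  clear (1,3): R1 −= (1)R3 → (0, 1, 0, 0, 1)
  clear (2,3): R2 −= (3)R3 → (0, 0, 1, 0, 0)

M[0][4] = 3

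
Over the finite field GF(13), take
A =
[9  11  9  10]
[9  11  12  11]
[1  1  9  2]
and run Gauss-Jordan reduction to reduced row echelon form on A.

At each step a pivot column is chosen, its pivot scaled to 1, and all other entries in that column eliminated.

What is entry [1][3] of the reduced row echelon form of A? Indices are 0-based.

[1] R0 /= 9  ⇒  (1, 7, 1, 4)
     R1 -= 9·R0  ⇒  (0, 0, 3, 1)
     R2 -= 1·R0  ⇒  (0, 7, 8, 11)
[2] R1 <-> R2
[2] R1 /= 7  ⇒  (0, 1, 3, 9)
     R0 -= 7·R1  ⇒  (1, 0, 6, 6)
[3] R2 /= 3  ⇒  (0, 0, 1, 9)
     R0 -= 6·R2  ⇒  (1, 0, 0, 4)
     R1 -= 3·R2  ⇒  (0, 1, 0, 8)

M[1][3] = 8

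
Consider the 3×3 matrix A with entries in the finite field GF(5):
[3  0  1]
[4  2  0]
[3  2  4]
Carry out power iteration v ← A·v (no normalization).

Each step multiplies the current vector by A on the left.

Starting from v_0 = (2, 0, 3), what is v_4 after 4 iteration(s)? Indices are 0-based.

v_0 = (2, 0, 3).
v_1 = A·v_0 = (4, 3, 3).
v_2 = A·v_1 = (0, 2, 0).
v_3 = A·v_2 = (0, 4, 4).
v_4 = A·v_3 = (4, 3, 4).

v_4 = (4, 3, 4)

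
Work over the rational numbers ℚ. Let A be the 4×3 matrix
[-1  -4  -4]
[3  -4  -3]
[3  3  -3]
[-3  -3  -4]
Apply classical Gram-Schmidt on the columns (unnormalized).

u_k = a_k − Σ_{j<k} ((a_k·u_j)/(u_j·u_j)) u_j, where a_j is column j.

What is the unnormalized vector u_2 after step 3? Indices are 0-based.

Step 1: u_0 = a_0 = (-1, 3, 3, -3).
Step 2: u_1 = a_1 − (5/14)·u_0 = (-51/14, -71/14, 27/14, -27/14).
Step 3: u_2 = a_2 − (-1/14)·u_0 − (222/325)·u_1 = (-1029/650, 441/650, -2667/650, -1883/650).

u_2 = (-1029/650, 441/650, -2667/650, -1883/650)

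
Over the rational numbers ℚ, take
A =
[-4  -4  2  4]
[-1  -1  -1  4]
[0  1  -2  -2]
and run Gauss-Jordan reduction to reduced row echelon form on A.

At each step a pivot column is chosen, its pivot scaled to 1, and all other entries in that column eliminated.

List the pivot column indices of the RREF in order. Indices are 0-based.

step 1: normalize row 0 (÷-4) = (1, 1, -1/2, -1)
  row 1: subtract -1×row0 = (0, 0, -3/2, 3)
step 2: exchange rows 1,2
step 2: normalize row 1 (÷1) = (0, 1, -2, -2)
  row 0: subtract 1×row1 = (1, 0, 3/2, 1)
step 3: normalize row 2 (÷-3/2) = (0, 0, 1, -2)
  row 0: subtract 3/2×row2 = (1, 0, 0, 4)
  row 1: subtract -2×row2 = (0, 1, 0, -6)

pivot columns: 0, 1, 2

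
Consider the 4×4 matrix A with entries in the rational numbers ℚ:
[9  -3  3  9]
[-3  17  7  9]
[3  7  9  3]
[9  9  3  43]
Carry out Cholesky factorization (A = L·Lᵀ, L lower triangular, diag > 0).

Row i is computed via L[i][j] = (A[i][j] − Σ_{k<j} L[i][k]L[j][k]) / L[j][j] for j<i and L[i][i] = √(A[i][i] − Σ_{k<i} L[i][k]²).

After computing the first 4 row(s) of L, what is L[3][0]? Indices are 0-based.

Step 1: L[0][0] = √(9) = 3.
  L[1][0] = (-3) / L[0][0] = -1.
Step 2: L[1][1] = √(16) = 4.
  L[2][0] = (3) / L[0][0] = 1.
  L[2][1] = (8) / L[1][1] = 2.
Step 3: L[2][2] = √(4) = 2.
  L[3][0] = (9) / L[0][0] = 3.
  L[3][1] = (12) / L[1][1] = 3.
  L[3][2] = (-6) / L[2][2] = -3.
Step 4: L[3][3] = √(16) = 4.

L[3][0] = 3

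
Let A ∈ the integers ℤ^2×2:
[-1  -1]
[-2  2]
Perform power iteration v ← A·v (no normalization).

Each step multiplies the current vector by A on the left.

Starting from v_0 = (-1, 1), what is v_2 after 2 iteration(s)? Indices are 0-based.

v_2 = (-4, 8)

v_0 = (-1, 1).
v_1 = A·v_0 = (0, 4).
v_2 = A·v_1 = (-4, 8).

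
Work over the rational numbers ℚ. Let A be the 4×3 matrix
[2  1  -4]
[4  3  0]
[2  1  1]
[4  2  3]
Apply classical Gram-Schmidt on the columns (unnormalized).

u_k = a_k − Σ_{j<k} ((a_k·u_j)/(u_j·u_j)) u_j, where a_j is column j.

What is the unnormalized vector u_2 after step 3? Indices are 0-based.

Step 1: u_0 = a_0 = (2, 4, 2, 4).
Step 2: u_1 = a_1 − (3/5)·u_0 = (-1/5, 3/5, -1/5, -2/5).
Step 3: u_2 = a_2 − (3/20)·u_0 − (-1)·u_1 = (-9/2, 0, 1/2, 2).

u_2 = (-9/2, 0, 1/2, 2)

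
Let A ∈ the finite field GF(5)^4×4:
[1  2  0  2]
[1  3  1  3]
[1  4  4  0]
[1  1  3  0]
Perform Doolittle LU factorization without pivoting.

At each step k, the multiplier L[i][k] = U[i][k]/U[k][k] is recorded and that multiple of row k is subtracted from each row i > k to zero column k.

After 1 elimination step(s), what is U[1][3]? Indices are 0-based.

U[1][3] = 1

[col 0] pivot 1
  R1 -= 1*R0 → (0, 1, 1, 1)  (L[1][0] := 1)
  R2 -= 1*R0 → (0, 2, 4, 3)  (L[2][0] := 1)
  R3 -= 1*R0 → (0, 4, 3, 3)  (L[3][0] := 1)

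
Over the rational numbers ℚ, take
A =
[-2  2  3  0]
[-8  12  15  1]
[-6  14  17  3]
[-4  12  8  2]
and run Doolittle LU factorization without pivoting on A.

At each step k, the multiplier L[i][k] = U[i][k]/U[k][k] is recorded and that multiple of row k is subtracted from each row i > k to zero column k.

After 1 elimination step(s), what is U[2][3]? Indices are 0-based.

U[2][3] = 3

[col 0] pivot -2
  R1 -= 4*R0 → (0, 4, 3, 1)  (L[1][0] := 4)
  R2 -= 3*R0 → (0, 8, 8, 3)  (L[2][0] := 3)
  R3 -= 2*R0 → (0, 8, 2, 2)  (L[3][0] := 2)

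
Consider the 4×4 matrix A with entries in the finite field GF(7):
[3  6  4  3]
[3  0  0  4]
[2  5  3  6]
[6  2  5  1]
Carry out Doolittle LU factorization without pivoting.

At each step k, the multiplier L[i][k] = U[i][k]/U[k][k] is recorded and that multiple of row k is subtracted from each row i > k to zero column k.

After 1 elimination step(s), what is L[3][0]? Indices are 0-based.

L[3][0] = 2

[col 0] pivot 3
  R1 -= 1*R0 → (0, 1, 3, 1)  (L[1][0] := 1)
  R2 -= 3*R0 → (0, 1, 5, 4)  (L[2][0] := 3)
  R3 -= 2*R0 → (0, 4, 4, 2)  (L[3][0] := 2)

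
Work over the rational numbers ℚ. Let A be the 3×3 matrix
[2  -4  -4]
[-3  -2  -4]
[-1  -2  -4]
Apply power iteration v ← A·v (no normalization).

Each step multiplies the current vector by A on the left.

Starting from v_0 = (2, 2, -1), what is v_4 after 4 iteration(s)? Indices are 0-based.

v_0 = (2, 2, -1).
v_1 = A·v_0 = (0, -6, -2).
v_2 = A·v_1 = (32, 20, 20).
v_3 = A·v_2 = (-96, -216, -152).
v_4 = A·v_3 = (1280, 1328, 1136).

v_4 = (1280, 1328, 1136)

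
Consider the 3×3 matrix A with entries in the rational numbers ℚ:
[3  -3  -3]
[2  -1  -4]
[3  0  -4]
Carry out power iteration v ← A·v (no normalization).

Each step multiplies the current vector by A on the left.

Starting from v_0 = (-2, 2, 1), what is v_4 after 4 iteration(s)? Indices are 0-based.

v_4 = (-285, -290, -260)

v_0 = (-2, 2, 1).
v_1 = A·v_0 = (-15, -10, -10).
v_2 = A·v_1 = (15, 20, -5).
v_3 = A·v_2 = (0, 30, 65).
v_4 = A·v_3 = (-285, -290, -260).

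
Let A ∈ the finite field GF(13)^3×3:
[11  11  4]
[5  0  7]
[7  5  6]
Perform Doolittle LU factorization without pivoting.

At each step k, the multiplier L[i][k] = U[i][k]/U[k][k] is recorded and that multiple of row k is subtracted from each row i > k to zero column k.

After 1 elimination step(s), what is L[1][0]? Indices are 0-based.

k=0: U[0][0]=11
  eliminate (1,0): mult=4, new row 1: (0, 8, 4); set L[1][0]=4
  eliminate (2,0): mult=3, new row 2: (0, 11, 7); set L[2][0]=3

L[1][0] = 4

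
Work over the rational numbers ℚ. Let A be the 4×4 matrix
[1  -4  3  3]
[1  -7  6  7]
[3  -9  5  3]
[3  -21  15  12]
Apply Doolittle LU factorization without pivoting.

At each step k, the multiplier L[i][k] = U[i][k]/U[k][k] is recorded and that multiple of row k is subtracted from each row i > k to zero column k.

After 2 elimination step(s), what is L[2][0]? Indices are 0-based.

L[2][0] = 3

Step 1: pivot at (0,0) is 1.
  row1 ← row1 − (1)·row0  ⇒  L[1][0]=1, U row1=(0, -3, 3, 4)
  row2 ← row2 − (3)·row0  ⇒  L[2][0]=3, U row2=(0, 3, -4, -6)
  row3 ← row3 − (3)·row0  ⇒  L[3][0]=3, U row3=(0, -9, 6, 3)
Step 2: pivot at (1,1) is -3.
  row2 ← row2 − (-1)·row1  ⇒  L[2][1]=-1, U row2=(0, 0, -1, -2)
  row3 ← row3 − (3)·row1  ⇒  L[3][1]=3, U row3=(0, 0, -3, -9)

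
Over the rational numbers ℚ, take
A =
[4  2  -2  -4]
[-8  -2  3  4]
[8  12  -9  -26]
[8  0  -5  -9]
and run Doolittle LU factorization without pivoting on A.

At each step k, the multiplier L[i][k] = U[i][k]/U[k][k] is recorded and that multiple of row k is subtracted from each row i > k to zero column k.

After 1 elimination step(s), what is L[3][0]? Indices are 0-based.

L[3][0] = 2

Step 1: pivot at (0,0) is 4.
  row1 ← row1 − (-2)·row0  ⇒  L[1][0]=-2, U row1=(0, 2, -1, -4)
  row2 ← row2 − (2)·row0  ⇒  L[2][0]=2, U row2=(0, 8, -5, -18)
  row3 ← row3 − (2)·row0  ⇒  L[3][0]=2, U row3=(0, -4, -1, -1)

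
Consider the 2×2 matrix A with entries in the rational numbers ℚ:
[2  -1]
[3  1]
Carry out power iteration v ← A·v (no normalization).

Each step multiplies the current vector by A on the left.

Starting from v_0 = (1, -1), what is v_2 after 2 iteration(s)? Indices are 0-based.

v_0 = (1, -1).
v_1 = A·v_0 = (3, 2).
v_2 = A·v_1 = (4, 11).

v_2 = (4, 11)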